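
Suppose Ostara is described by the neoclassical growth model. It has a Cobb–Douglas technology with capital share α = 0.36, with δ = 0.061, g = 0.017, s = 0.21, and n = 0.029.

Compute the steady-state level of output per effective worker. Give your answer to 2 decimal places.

y* ≈ 1.46

At the steady state, Δk = 0, so s·k^α = (n + g + δ)·k.
Rearranging, k^(1−α) = s / (n + g + δ).
k^0.64 = 0.21 / (0.029 + 0.017 + 0.061) = 0.21 / 0.107 = 1.9626
k* = 1.9626^(1/0.64) ≈ 2.8678
y* = (k*)^α = 2.8678^0.36 ≈ 1.4612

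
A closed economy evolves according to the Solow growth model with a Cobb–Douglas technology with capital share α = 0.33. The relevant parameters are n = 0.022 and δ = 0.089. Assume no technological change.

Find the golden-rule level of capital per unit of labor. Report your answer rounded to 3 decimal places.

The golden rule sets f'(k) = n + δ, i.e. α·k^(α−1) = n + δ.
So k^(1−α) = α / (n + δ) = 0.33 / 0.111 = 2.9730.
k_gold = 2.9730^(1/0.67) ≈ 5.0846

k_gold ≈ 5.085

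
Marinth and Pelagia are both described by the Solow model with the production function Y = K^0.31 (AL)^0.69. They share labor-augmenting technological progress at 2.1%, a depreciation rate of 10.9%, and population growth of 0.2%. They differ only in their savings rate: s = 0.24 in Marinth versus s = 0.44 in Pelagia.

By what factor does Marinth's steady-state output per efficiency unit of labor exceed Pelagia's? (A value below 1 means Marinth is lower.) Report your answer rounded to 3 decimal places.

y*_M / y*_P ≈ 0.762

Steady-state y* = [s/(n + g + δ)]^(α/(1−α)), so the ratio is [ (s_M/(n + g + δ)_M) / (s_P/(n + g + δ)_P) ]^0.4493.
s_M/(n + g + δ)_M = 0.24/0.132 = 1.8182; s_P/(n + g + δ)_P = 0.44/0.132 = 3.3333.
Ratio = (1.8182/3.3333)^0.4493 = 0.5455^0.4493 ≈ 0.7616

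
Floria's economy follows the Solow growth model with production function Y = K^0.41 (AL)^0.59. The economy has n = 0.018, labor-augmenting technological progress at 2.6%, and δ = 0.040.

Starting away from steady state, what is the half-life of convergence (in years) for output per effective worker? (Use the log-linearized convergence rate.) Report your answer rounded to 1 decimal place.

half-life ≈ 14.0 years

Near the steady state the convergence rate is λ = (1 − α)(n + g + δ).
λ = (1 − 0.41) × 0.084 = 0.59 × 0.084 = 0.04956
Half-life = ln 2 / λ = 0.6931 / 0.04956 ≈ 13.99 years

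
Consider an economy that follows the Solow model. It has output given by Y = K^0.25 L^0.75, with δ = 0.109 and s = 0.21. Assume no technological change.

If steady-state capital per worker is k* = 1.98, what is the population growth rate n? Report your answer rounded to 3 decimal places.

n ≈ 0.017

Steady state requires s·f(k) = (n + δ)·k, i.e. s·k^α = (n + δ)·k.
So s / (n + δ) = (k*)^(1−α) = 1.98^0.75 = 1.6692.
Therefore n + δ = s / 1.6692 = 0.21 / 1.6692 = 0.1258, so n = 0.1258 − 0.109 = 0.0168.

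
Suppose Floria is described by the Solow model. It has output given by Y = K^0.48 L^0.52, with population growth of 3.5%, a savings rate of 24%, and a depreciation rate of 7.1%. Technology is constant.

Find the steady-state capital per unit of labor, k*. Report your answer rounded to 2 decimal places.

k* ≈ 4.81

In steady state, investment equals break-even investment: s·k^α = (n + δ)·k.
Dividing both sides by k: k^(1−α) = s / (n + δ).
k^0.52 = 0.24 / (0.035 + 0.071) = 0.24 / 0.106 = 2.2642
k* = 2.2642^(1/0.52) ≈ 4.8142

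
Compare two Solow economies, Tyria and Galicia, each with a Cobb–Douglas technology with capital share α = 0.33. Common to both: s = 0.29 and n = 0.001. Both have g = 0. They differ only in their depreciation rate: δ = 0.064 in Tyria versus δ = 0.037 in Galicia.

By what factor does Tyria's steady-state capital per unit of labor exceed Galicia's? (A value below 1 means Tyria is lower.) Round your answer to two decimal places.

ratio ≈ 0.45

Steady-state k* = [s/(n + δ)]^(1/(1−α)), so the ratio is [ (s_T/(n + δ)_T) / (s_G/(n + δ)_G) ]^1.4925.
s_T/(n + δ)_T = 0.29/0.065 = 4.4615; s_G/(n + δ)_G = 0.29/0.038 = 7.6316.
Ratio = (4.4615/7.6316)^1.4925 = 0.5846^1.4925 ≈ 0.4488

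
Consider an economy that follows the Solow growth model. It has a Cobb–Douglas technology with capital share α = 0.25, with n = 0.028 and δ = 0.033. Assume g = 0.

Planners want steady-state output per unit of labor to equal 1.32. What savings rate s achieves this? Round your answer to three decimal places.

At the steady state, Δk = 0, so s·k^α = (n + δ)·k.
Since y* = [s/(n + δ)]^(α/(1−α)), we have s/(n + δ) = (y*)^((1−α)/α) = 1.32^3 = 2.3000.
Therefore s = 2.3000 × (n + δ) = 2.3000 × 0.061 = 0.1403.

s ≈ 0.140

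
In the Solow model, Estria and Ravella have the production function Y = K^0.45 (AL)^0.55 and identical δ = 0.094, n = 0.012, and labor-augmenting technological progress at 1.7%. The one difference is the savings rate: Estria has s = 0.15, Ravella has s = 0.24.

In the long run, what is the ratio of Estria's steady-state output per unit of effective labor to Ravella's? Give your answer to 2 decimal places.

Steady-state y* = [s/(n + g + δ)]^(α/(1−α)), so the ratio is [ (s_E/(n + g + δ)_E) / (s_R/(n + g + δ)_R) ]^0.8182.
s_E/(n + g + δ)_E = 0.15/0.123 = 1.2195; s_R/(n + g + δ)_R = 0.24/0.123 = 1.9512.
Ratio = (1.2195/1.9512)^0.8182 = 0.6250^0.8182 ≈ 0.6808

ratio ≈ 0.68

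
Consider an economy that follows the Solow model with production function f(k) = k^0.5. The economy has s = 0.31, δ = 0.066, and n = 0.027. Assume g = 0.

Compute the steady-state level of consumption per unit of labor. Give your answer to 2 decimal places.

c* ≈ 2.30

In steady state, investment equals break-even investment: s·k^α = (n + δ)·k.
Rearranging, k^(1−α) = s / (n + δ).
k^0.5 = 0.31 / (0.027 + 0.066) = 0.31 / 0.093 = 3.3333
k* = 3.3333^(1/0.5) ≈ 11.1109
y* = (k*)^α = 11.1109^0.5 ≈ 3.3333
c* = (1 − s)·y* = (1 − 0.31) × 3.3333 ≈ 2.3000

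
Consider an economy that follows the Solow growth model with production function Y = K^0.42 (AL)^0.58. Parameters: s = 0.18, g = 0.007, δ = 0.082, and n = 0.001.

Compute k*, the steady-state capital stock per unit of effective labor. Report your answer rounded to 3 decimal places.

k* = 3.304

At the steady state, Δk = 0, so s·k^α = (n + g + δ)·k.
Rearranging, k^(1−α) = s / (n + g + δ).
k^0.58 = 0.18 / (0.001 + 0.007 + 0.082) = 0.18 / 0.090 = 2.0000
k* = 2.0000^(1/0.58) ≈ 3.3038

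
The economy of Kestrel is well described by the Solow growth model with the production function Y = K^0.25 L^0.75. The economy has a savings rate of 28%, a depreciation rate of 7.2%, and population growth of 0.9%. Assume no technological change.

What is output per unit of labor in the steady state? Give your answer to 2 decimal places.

At the steady state, Δk = 0, so s·k^α = (n + δ)·k.
Dividing both sides by k: k^(1−α) = s / (n + δ).
k^0.75 = 0.28 / (0.009 + 0.072) = 0.28 / 0.081 = 3.4568
k* = 3.4568^(1/0.75) ≈ 5.2268
y* = (k*)^α = 5.2268^0.25 ≈ 1.5120

y* ≈ 1.51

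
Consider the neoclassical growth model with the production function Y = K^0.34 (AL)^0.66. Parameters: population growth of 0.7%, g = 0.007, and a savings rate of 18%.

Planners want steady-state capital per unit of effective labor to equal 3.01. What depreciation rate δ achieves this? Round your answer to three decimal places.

δ ≈ 0.073

Steady state requires s·f(k) = (n + g + δ)·k, i.e. s·k^α = (n + g + δ)·k.
So s / (n + g + δ) = (k*)^(1−α) = 3.01^0.66 = 2.0694.
Therefore n + g + δ = s / 2.0694 = 0.18 / 2.0694 = 0.0870, so δ = 0.0870 − 0.014 = 0.0730.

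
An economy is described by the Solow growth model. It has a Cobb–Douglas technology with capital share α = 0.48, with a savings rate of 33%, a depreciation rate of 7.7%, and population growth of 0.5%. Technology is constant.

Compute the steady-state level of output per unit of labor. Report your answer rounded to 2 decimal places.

y* ≈ 3.62

In steady state, investment equals break-even investment: s·k^α = (n + δ)·k.
Dividing both sides by k: k^(1−α) = s / (n + δ).
k^0.52 = 0.33 / (0.005 + 0.077) = 0.33 / 0.082 = 4.0244
k* = 4.0244^(1/0.52) ≈ 14.5508
y* = (k*)^α = 14.5508^0.48 ≈ 3.6156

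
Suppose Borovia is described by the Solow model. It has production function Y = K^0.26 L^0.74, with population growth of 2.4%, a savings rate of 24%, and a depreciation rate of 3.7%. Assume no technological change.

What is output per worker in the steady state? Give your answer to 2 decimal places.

Steady state requires s·f(k) = (n + δ)·k, i.e. s·k^α = (n + δ)·k.
Rearranging, k^(1−α) = s / (n + δ).
k^0.74 = 0.24 / (0.024 + 0.037) = 0.24 / 0.061 = 3.9344
k* = 3.9344^(1/0.74) ≈ 6.3663
y* = (k*)^α = 6.3663^0.26 ≈ 1.6181

y* = 1.62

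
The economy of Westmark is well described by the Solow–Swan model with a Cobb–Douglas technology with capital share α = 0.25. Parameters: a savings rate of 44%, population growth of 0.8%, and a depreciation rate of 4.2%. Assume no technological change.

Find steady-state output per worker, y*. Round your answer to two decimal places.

y* = 2.06

In steady state, investment equals break-even investment: s·k^α = (n + δ)·k.
Dividing both sides by k: k^(1−α) = s / (n + δ).
k^0.75 = 0.44 / (0.008 + 0.042) = 0.44 / 0.050 = 8.8000
k* = 8.8000^(1/0.75) ≈ 18.1681
y* = (k*)^α = 18.1681^0.25 ≈ 2.0646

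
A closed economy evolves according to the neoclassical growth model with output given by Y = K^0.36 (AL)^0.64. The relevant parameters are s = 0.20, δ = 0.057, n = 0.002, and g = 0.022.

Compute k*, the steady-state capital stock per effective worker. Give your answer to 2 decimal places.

In steady state, investment equals break-even investment: s·k^α = (n + g + δ)·k.
Rearranging, k^(1−α) = s / (n + g + δ).
k^0.64 = 0.20 / (0.002 + 0.022 + 0.057) = 0.20 / 0.081 = 2.4691
k* = 2.4691^(1/0.64) ≈ 4.1053

k* ≈ 4.11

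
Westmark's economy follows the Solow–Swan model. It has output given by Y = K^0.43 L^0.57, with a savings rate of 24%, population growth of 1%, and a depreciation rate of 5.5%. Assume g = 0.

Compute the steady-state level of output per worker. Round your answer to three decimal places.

At the steady state, Δk = 0, so s·k^α = (n + δ)·k.
Rearranging, k^(1−α) = s / (n + δ).
k^0.57 = 0.24 / (0.010 + 0.055) = 0.24 / 0.065 = 3.6923
k* = 3.6923^(1/0.57) ≈ 9.8914
y* = (k*)^α = 9.8914^0.43 ≈ 2.6789

y* = 2.679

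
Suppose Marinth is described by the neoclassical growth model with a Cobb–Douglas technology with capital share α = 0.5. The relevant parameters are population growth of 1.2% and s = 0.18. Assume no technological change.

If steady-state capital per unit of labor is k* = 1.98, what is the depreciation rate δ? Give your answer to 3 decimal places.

Steady state requires s·f(k) = (n + δ)·k, i.e. s·k^α = (n + δ)·k.
So s / (n + δ) = (k*)^(1−α) = 1.98^0.5 = 1.4071.
Therefore n + δ = s / 1.4071 = 0.18 / 1.4071 = 0.1279, so δ = 0.1279 − 0.012 = 0.1159.

δ ≈ 0.116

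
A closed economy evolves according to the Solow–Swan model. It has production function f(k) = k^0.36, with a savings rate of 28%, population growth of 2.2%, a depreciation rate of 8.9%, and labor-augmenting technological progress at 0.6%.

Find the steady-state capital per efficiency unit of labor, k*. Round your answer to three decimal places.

k* ≈ 3.910

At the steady state, Δk = 0, so s·k^α = (n + g + δ)·k.
Dividing both sides by k: k^(1−α) = s / (n + g + δ).
k^0.64 = 0.28 / (0.022 + 0.006 + 0.089) = 0.28 / 0.117 = 2.3932
k* = 2.3932^(1/0.64) ≈ 3.9098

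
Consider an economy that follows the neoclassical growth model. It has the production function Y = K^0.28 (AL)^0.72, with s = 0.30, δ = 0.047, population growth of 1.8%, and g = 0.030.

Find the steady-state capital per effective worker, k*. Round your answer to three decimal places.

k* = 4.939

Steady state requires s·f(k) = (n + g + δ)·k, i.e. s·k^α = (n + g + δ)·k.
Rearranging, k^(1−α) = s / (n + g + δ).
k^0.72 = 0.30 / (0.018 + 0.030 + 0.047) = 0.30 / 0.095 = 3.1579
k* = 3.1579^(1/0.72) ≈ 4.9387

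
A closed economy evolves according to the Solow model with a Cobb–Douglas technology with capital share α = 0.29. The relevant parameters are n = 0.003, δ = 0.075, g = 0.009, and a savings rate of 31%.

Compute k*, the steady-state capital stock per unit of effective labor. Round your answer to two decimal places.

At the steady state, Δk = 0, so s·k^α = (n + g + δ)·k.
Rearranging, k^(1−α) = s / (n + g + δ).
k^0.71 = 0.31 / (0.003 + 0.009 + 0.075) = 0.31 / 0.087 = 3.5632
k* = 3.5632^(1/0.71) ≈ 5.9874

k* = 5.99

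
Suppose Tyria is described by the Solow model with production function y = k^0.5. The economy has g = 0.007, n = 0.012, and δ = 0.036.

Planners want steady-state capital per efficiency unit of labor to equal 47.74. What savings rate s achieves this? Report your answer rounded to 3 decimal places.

Steady state requires s·f(k) = (n + g + δ)·k, i.e. s·k^α = (n + g + δ)·k.
So s / (n + g + δ) = (k*)^(1−α) = 47.74^0.5 = 6.9094.
Therefore s = 6.9094 × (n + g + δ) = 6.9094 × 0.055 = 0.3800.

s ≈ 0.380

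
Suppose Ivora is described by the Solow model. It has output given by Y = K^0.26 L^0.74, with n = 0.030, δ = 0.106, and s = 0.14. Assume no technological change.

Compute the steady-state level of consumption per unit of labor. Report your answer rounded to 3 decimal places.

c* ≈ 0.869

In steady state, investment equals break-even investment: s·k^α = (n + δ)·k.
Rearranging, k^(1−α) = s / (n + δ).
k^0.74 = 0.14 / (0.030 + 0.106) = 0.14 / 0.136 = 1.0294
k* = 1.0294^(1/0.74) ≈ 1.0399
y* = (k*)^α = 1.0399^0.26 ≈ 1.0102
c* = (1 − s)·y* = (1 − 0.14) × 1.0102 ≈ 0.8688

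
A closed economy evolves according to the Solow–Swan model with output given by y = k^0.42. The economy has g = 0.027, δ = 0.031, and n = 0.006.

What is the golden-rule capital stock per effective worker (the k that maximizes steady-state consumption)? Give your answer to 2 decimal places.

The golden rule sets f'(k) = n + g + δ, i.e. α·k^(α−1) = n + g + δ.
So k^(1−α) = α / (n + g + δ) = 0.42 / 0.064 = 6.5625.
k_gold = 6.5625^(1/0.58) ≈ 25.6295

k_gold ≈ 25.63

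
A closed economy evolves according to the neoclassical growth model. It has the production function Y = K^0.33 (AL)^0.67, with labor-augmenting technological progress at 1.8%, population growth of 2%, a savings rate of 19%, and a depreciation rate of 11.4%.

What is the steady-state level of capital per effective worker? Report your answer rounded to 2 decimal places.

k* = 1.40

Steady state requires s·f(k) = (n + g + δ)·k, i.e. s·k^α = (n + g + δ)·k.
Dividing both sides by k: k^(1−α) = s / (n + g + δ).
k^0.67 = 0.19 / (0.020 + 0.018 + 0.114) = 0.19 / 0.152 = 1.2500
k* = 1.2500^(1/0.67) ≈ 1.3952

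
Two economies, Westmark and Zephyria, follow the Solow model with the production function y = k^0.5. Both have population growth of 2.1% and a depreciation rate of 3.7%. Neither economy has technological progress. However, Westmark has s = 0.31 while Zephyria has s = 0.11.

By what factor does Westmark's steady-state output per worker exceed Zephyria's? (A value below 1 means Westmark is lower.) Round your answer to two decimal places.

y*_W / y*_Z ≈ 2.82

Steady-state y* = [s/(n + δ)]^(α/(1−α)), so the ratio is [ (s_W/(n + δ)_W) / (s_Z/(n + δ)_Z) ]^1.
s_W/(n + δ)_W = 0.31/0.058 = 5.3448; s_Z/(n + δ)_Z = 0.11/0.058 = 1.8966.
Ratio = (5.3448/1.8966)^1 = 2.8181^1 ≈ 2.8181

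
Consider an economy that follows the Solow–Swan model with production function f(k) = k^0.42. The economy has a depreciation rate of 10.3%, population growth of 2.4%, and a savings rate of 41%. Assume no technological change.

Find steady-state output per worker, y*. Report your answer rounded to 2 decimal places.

y* ≈ 2.34

At the steady state, Δk = 0, so s·k^α = (n + δ)·k.
Dividing both sides by k: k^(1−α) = s / (n + δ).
k^0.58 = 0.41 / (0.024 + 0.103) = 0.41 / 0.127 = 3.2283
k* = 3.2283^(1/0.58) ≈ 7.5429
y* = (k*)^α = 7.5429^0.42 ≈ 2.3365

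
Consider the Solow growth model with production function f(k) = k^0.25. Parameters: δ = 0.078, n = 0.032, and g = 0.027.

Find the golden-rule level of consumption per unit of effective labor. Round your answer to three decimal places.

c_gold ≈ 0.917

At the golden rule, f'(k) = n + g + δ, so α·k^(α−1) = n + g + δ and k_gold = (α/(n + g + δ))^(1/(1−α)).
k_gold = (0.25/0.137)^(1/0.75) = 1.8248^1.3333 ≈ 2.2299
c_gold = f(k_gold) − (n + g + δ)·k_gold = 1.2220 − 0.137×2.2299 ≈ 0.9165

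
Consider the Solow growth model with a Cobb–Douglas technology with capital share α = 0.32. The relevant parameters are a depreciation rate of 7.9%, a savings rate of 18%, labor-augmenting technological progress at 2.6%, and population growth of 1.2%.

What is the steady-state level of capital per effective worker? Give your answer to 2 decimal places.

k* ≈ 1.88

At the steady state, Δk = 0, so s·k^α = (n + g + δ)·k.
Dividing both sides by k: k^(1−α) = s / (n + g + δ).
k^0.68 = 0.18 / (0.012 + 0.026 + 0.079) = 0.18 / 0.117 = 1.5385
k* = 1.5385^(1/0.68) ≈ 1.8843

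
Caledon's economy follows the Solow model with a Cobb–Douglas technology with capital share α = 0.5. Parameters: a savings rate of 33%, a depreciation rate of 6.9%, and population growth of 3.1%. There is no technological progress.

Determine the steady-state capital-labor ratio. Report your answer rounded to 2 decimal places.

k* ≈ 10.89

At the steady state, Δk = 0, so s·k^α = (n + δ)·k.
Dividing both sides by k: k^(1−α) = s / (n + δ).
k^0.5 = 0.33 / (0.031 + 0.069) = 0.33 / 0.100 = 3.3000
k* = 3.3000^(1/0.5) ≈ 10.8900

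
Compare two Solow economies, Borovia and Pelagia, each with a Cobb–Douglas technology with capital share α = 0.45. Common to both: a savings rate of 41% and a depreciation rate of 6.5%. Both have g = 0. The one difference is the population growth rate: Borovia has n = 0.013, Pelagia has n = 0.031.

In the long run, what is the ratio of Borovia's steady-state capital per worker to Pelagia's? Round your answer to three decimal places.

ratio ≈ 1.459

Steady-state k* = [s/(n + δ)]^(1/(1−α)), so the ratio is [ (s_B/(n + δ)_B) / (s_P/(n + δ)_P) ]^1.8182.
s_B/(n + δ)_B = 0.41/0.078 = 5.2564; s_P/(n + δ)_P = 0.41/0.096 = 4.2708.
Ratio = (5.2564/4.2708)^1.8182 = 1.2308^1.8182 ≈ 1.4587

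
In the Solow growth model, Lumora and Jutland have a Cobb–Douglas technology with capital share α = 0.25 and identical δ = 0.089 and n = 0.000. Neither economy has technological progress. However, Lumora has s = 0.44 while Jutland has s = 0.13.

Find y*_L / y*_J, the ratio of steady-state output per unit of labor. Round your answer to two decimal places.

Steady-state y* = [s/(n + δ)]^(α/(1−α)), so the ratio is [ (s_L/(n + δ)_L) / (s_J/(n + δ)_J) ]^0.3333.
s_L/(n + δ)_L = 0.44/0.089 = 4.9438; s_J/(n + δ)_J = 0.13/0.089 = 1.4607.
Ratio = (4.9438/1.4607)^0.3333 = 3.3845^0.3333 ≈ 1.5013

y*_L / y*_J ≈ 1.50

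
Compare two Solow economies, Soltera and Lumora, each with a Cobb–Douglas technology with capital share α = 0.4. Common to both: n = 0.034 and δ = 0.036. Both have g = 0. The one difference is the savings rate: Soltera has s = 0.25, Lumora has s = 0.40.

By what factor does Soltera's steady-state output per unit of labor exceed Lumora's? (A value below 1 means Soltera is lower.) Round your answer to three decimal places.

Steady-state y* = [s/(n + δ)]^(α/(1−α)), so the ratio is [ (s_S/(n + δ)_S) / (s_L/(n + δ)_L) ]^0.6667.
s_S/(n + δ)_S = 0.25/0.070 = 3.5714; s_L/(n + δ)_L = 0.40/0.070 = 5.7143.
Ratio = (3.5714/5.7143)^0.6667 = 0.6250^0.6667 ≈ 0.7310

ratio ≈ 0.731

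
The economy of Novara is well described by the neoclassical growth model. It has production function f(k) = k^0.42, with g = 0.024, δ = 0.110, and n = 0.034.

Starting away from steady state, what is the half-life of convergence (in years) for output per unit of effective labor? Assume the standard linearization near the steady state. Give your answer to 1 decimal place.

half-life ≈ 7.1 years

Near the steady state the convergence rate is λ = (1 − α)(n + g + δ).
λ = (1 − 0.42) × 0.168 = 0.58 × 0.168 = 0.09744
Half-life = ln 2 / λ = 0.6931 / 0.09744 ≈ 7.11 years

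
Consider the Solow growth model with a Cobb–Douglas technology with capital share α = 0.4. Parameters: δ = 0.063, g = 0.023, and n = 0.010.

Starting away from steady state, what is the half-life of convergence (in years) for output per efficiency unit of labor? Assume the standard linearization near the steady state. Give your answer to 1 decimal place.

half-life ≈ 12.0 years

Near the steady state the convergence rate is λ = (1 − α)(n + g + δ).
λ = (1 − 0.4) × 0.096 = 0.6 × 0.096 = 0.0576
Half-life = ln 2 / λ = 0.6931 / 0.0576 ≈ 12.03 years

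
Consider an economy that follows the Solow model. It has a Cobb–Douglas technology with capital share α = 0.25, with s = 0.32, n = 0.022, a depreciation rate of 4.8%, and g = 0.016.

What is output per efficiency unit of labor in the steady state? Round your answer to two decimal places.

y* ≈ 1.55

Steady state requires s·f(k) = (n + g + δ)·k, i.e. s·k^α = (n + g + δ)·k.
Dividing both sides by k: k^(1−α) = s / (n + g + δ).
k^0.75 = 0.32 / (0.022 + 0.016 + 0.048) = 0.32 / 0.086 = 3.7209
k* = 3.7209^(1/0.75) ≈ 5.7659
y* = (k*)^α = 5.7659^0.25 ≈ 1.5496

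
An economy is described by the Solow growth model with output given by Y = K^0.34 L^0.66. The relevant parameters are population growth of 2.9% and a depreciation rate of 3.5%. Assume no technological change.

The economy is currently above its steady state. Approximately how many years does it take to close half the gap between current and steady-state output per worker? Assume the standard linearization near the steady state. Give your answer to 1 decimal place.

Near the steady state the convergence rate is λ = (1 − α)(n + δ).
λ = (1 − 0.34) × 0.064 = 0.66 × 0.064 = 0.04224
Half-life = ln 2 / λ = 0.6931 / 0.04224 ≈ 16.41 years

half-life ≈ 16.4 years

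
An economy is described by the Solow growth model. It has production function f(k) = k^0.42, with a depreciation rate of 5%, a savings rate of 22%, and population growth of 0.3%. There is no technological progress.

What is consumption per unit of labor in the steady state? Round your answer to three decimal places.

c* ≈ 2.186

Steady state requires s·f(k) = (n + δ)·k, i.e. s·k^α = (n + δ)·k.
Dividing both sides by k: k^(1−α) = s / (n + δ).
k^0.58 = 0.22 / (0.003 + 0.050) = 0.22 / 0.053 = 4.1509
k* = 4.1509^(1/0.58) ≈ 11.6349
y* = (k*)^α = 11.6349^0.42 ≈ 2.8030
c* = (1 − s)·y* = (1 − 0.22) × 2.8030 ≈ 2.1863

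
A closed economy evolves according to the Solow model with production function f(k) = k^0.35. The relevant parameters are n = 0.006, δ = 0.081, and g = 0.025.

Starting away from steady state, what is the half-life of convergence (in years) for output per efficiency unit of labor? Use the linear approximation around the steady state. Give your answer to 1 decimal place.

about 9.5 years

Near the steady state the convergence rate is λ = (1 − α)(n + g + δ).
λ = (1 − 0.35) × 0.112 = 0.65 × 0.112 = 0.0728
Half-life = ln 2 / λ = 0.6931 / 0.0728 ≈ 9.52 years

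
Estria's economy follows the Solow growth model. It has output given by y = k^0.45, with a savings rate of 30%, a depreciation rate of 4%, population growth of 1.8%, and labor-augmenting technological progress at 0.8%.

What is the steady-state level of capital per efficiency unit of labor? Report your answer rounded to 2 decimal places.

In steady state, investment equals break-even investment: s·k^α = (n + g + δ)·k.
Dividing both sides by k: k^(1−α) = s / (n + g + δ).
k^0.55 = 0.30 / (0.018 + 0.008 + 0.040) = 0.30 / 0.066 = 4.5455
k* = 4.5455^(1/0.55) ≈ 15.6893

k* ≈ 15.69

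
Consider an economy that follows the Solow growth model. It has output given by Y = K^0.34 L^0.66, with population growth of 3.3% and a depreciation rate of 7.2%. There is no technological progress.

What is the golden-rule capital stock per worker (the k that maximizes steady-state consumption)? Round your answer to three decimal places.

The golden rule sets f'(k) = n + δ, i.e. α·k^(α−1) = n + δ.
So k^(1−α) = α / (n + δ) = 0.34 / 0.105 = 3.2381.
k_gold = 3.2381^(1/0.66) ≈ 5.9315

k_gold ≈ 5.932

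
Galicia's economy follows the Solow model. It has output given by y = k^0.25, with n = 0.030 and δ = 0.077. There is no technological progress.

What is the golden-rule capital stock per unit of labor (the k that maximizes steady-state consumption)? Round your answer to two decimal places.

The golden rule sets f'(k) = n + δ, i.e. α·k^(α−1) = n + δ.
So k^(1−α) = α / (n + δ) = 0.25 / 0.107 = 2.3364.
k_gold = 2.3364^(1/0.75) ≈ 3.1002

k_gold ≈ 3.10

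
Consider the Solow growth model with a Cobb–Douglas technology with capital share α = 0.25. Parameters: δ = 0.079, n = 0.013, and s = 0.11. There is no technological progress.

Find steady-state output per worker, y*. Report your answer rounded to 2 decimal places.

y* ≈ 1.06

In steady state, investment equals break-even investment: s·k^α = (n + δ)·k.
Dividing both sides by k: k^(1−α) = s / (n + δ).
k^0.75 = 0.11 / (0.013 + 0.079) = 0.11 / 0.092 = 1.1957
k* = 1.1957^(1/0.75) ≈ 1.2691
y* = (k*)^α = 1.2691^0.25 ≈ 1.0614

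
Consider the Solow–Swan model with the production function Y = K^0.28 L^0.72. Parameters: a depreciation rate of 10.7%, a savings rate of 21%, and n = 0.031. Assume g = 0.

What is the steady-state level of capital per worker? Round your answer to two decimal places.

In steady state, investment equals break-even investment: s·k^α = (n + δ)·k.
Rearranging, k^(1−α) = s / (n + δ).
k^0.72 = 0.21 / (0.031 + 0.107) = 0.21 / 0.138 = 1.5217
k* = 1.5217^(1/0.72) ≈ 1.7916

k* ≈ 1.79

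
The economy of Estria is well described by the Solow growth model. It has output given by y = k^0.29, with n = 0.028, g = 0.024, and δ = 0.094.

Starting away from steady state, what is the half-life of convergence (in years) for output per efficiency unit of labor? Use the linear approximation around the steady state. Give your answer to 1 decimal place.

t_½ ≈ 6.7 years

Near the steady state the convergence rate is λ = (1 − α)(n + g + δ).
λ = (1 − 0.29) × 0.146 = 0.71 × 0.146 = 0.10366
Half-life = ln 2 / λ = 0.6931 / 0.10366 ≈ 6.69 years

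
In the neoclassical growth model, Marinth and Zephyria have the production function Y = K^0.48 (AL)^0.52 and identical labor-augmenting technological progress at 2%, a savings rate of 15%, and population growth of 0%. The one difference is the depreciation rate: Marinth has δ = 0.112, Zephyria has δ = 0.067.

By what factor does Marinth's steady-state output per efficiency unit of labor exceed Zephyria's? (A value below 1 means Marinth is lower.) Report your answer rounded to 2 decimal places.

Steady-state y* = [s/(n + g + δ)]^(α/(1−α)), so the ratio is [ (s_M/(n + g + δ)_M) / (s_Z/(n + g + δ)_Z) ]^0.9231.
s_M/(n + g + δ)_M = 0.15/0.132 = 1.1364; s_Z/(n + g + δ)_Z = 0.15/0.087 = 1.7241.
Ratio = (1.1364/1.7241)^0.9231 = 0.6591^0.9231 ≈ 0.6806

y*_M / y*_Z ≈ 0.68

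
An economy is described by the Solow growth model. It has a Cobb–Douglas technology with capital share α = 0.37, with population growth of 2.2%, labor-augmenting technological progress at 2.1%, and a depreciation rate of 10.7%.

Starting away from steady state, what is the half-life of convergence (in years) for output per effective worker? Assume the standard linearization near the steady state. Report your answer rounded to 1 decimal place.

about 7.3 years

Near the steady state the convergence rate is λ = (1 − α)(n + g + δ).
λ = (1 − 0.37) × 0.150 = 0.63 × 0.150 = 0.0945
Half-life = ln 2 / λ = 0.6931 / 0.0945 ≈ 7.33 years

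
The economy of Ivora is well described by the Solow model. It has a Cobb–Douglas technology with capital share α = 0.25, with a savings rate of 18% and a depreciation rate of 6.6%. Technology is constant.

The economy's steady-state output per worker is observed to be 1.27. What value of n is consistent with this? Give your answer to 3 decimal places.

n ≈ 0.022

Steady state requires s·f(k) = (n + δ)·k, i.e. s·k^α = (n + δ)·k.
Since y* = [s/(n + δ)]^(α/(1−α)), we have s/(n + δ) = (y*)^((1−α)/α) = 1.27^3 = 2.0484.
Therefore n + δ = s / 2.0484 = 0.18 / 2.0484 = 0.0879, so n = 0.0879 − 0.066 = 0.0219.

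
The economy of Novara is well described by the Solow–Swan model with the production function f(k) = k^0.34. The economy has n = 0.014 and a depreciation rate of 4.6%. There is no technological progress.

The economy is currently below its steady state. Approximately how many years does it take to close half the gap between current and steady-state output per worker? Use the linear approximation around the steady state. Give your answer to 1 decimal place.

Near the steady state the convergence rate is λ = (1 − α)(n + δ).
λ = (1 − 0.34) × 0.060 = 0.66 × 0.060 = 0.0396
Half-life = ln 2 / λ = 0.6931 / 0.0396 ≈ 17.50 years

about 17.5 years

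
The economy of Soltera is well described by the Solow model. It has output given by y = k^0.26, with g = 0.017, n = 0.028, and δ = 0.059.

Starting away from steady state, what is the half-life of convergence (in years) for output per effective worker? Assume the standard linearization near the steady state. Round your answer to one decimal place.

about 9.0 years

Near the steady state the convergence rate is λ = (1 − α)(n + g + δ).
λ = (1 − 0.26) × 0.104 = 0.74 × 0.104 = 0.07696
Half-life = ln 2 / λ = 0.6931 / 0.07696 ≈ 9.01 years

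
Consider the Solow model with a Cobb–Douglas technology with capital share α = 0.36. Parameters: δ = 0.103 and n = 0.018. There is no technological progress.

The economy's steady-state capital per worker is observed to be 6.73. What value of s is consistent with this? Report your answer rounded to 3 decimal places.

At the steady state, Δk = 0, so s·k^α = (n + δ)·k.
So s / (n + δ) = (k*)^(1−α) = 6.73^0.64 = 3.3879.
Therefore s = 3.3879 × (n + δ) = 3.3879 × 0.121 = 0.4099.

s ≈ 0.410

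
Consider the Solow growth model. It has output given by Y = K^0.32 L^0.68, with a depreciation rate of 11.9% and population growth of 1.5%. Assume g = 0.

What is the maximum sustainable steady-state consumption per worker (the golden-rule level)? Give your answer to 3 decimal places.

At the golden rule, f'(k) = n + δ, so α·k^(α−1) = n + δ and k_gold = (α/(n + δ))^(1/(1−α)).
k_gold = (0.32/0.134)^(1/0.68) = 2.3881^1.4706 ≈ 3.5972
c_gold = f(k_gold) − (n + δ)·k_gold = 1.5063 − 0.134×3.5972 ≈ 1.0243

c_gold ≈ 1.024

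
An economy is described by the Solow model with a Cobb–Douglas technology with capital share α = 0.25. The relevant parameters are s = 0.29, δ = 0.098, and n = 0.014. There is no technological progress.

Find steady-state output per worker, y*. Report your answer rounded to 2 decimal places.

Steady state requires s·f(k) = (n + δ)·k, i.e. s·k^α = (n + δ)·k.
Dividing both sides by k: k^(1−α) = s / (n + δ).
k^0.75 = 0.29 / (0.014 + 0.098) = 0.29 / 0.112 = 2.5893
k* = 2.5893^(1/0.75) ≈ 3.5556
y* = (k*)^α = 3.5556^0.25 ≈ 1.3732

y* ≈ 1.37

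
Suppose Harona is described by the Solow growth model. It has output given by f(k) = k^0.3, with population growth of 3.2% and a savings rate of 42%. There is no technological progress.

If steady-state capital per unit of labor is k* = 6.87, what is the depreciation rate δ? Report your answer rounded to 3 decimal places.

In steady state, investment equals break-even investment: s·k^α = (n + δ)·k.
So s / (n + δ) = (k*)^(1−α) = 6.87^0.7 = 3.8536.
Therefore n + δ = s / 3.8536 = 0.42 / 3.8536 = 0.1090, so δ = 0.1090 − 0.032 = 0.0770.

δ ≈ 0.077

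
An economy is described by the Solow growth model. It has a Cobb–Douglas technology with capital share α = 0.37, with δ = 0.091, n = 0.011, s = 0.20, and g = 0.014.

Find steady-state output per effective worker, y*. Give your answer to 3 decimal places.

Steady state requires s·f(k) = (n + g + δ)·k, i.e. s·k^α = (n + g + δ)·k.
Rearranging, k^(1−α) = s / (n + g + δ).
k^0.63 = 0.20 / (0.011 + 0.014 + 0.091) = 0.20 / 0.116 = 1.7241
k* = 1.7241^(1/0.63) ≈ 2.3741
y* = (k*)^α = 2.3741^0.37 ≈ 1.3770

y* ≈ 1.377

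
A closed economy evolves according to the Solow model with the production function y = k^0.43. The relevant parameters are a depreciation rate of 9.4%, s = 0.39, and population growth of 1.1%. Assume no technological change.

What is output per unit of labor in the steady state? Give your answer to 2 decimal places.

In steady state, investment equals break-even investment: s·k^α = (n + δ)·k.
Dividing both sides by k: k^(1−α) = s / (n + δ).
k^0.57 = 0.39 / (0.011 + 0.094) = 0.39 / 0.105 = 3.7143
k* = 3.7143^(1/0.57) ≈ 9.9950
y* = (k*)^α = 9.9950^0.43 ≈ 2.6910

y* = 2.69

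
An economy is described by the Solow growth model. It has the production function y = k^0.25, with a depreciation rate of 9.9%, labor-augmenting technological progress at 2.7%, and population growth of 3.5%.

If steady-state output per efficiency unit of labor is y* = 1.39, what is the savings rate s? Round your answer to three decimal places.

s ≈ 0.432

Steady state requires s·f(k) = (n + g + δ)·k, i.e. s·k^α = (n + g + δ)·k.
Since y* = [s/(n + g + δ)]^(α/(1−α)), we have s/(n + g + δ) = (y*)^((1−α)/α) = 1.39^3 = 2.6856.
Therefore s = 2.6856 × (n + g + δ) = 2.6856 × 0.161 = 0.4324.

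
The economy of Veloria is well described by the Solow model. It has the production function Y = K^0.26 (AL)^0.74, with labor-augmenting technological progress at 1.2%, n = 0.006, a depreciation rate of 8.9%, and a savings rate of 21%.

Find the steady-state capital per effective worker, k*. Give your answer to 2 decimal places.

k* ≈ 2.49

Steady state requires s·f(k) = (n + g + δ)·k, i.e. s·k^α = (n + g + δ)·k.
Rearranging, k^(1−α) = s / (n + g + δ).
k^0.74 = 0.21 / (0.006 + 0.012 + 0.089) = 0.21 / 0.107 = 1.9626
k* = 1.9626^(1/0.74) ≈ 2.4872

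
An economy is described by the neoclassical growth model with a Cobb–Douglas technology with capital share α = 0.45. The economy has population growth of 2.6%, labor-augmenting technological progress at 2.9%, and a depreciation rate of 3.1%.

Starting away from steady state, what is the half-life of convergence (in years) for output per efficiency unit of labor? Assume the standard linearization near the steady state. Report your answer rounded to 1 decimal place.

Near the steady state the convergence rate is λ = (1 − α)(n + g + δ).
λ = (1 − 0.45) × 0.086 = 0.55 × 0.086 = 0.0473
Half-life = ln 2 / λ = 0.6931 / 0.0473 ≈ 14.65 years

about 14.7 years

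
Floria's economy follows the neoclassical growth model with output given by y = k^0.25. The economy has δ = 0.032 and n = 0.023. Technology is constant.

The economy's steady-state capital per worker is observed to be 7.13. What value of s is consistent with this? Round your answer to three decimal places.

At the steady state, Δk = 0, so s·k^α = (n + δ)·k.
So s / (n + δ) = (k*)^(1−α) = 7.13^0.75 = 4.3633.
Therefore s = 4.3633 × (n + δ) = 4.3633 × 0.055 = 0.2400.

s ≈ 0.240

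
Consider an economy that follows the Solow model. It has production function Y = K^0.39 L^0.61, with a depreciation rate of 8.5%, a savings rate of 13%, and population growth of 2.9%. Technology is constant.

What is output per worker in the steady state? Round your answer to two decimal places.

y* = 1.09

Steady state requires s·f(k) = (n + δ)·k, i.e. s·k^α = (n + δ)·k.
Rearranging, k^(1−α) = s / (n + δ).
k^0.61 = 0.13 / (0.029 + 0.085) = 0.13 / 0.114 = 1.1404
k* = 1.1404^(1/0.61) ≈ 1.2403
y* = (k*)^α = 1.2403^0.39 ≈ 1.0876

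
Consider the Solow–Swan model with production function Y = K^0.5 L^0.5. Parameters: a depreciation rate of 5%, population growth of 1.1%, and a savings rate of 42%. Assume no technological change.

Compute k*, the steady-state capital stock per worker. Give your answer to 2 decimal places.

In steady state, investment equals break-even investment: s·k^α = (n + δ)·k.
Rearranging, k^(1−α) = s / (n + δ).
k^0.5 = 0.42 / (0.011 + 0.050) = 0.42 / 0.061 = 6.8852
k* = 6.8852^(1/0.5) ≈ 47.4060

k* ≈ 47.41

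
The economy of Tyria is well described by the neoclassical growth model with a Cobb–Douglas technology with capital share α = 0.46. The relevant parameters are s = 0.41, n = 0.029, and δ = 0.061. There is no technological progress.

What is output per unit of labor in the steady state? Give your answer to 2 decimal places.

y* ≈ 3.64

In steady state, investment equals break-even investment: s·k^α = (n + δ)·k.
Dividing both sides by k: k^(1−α) = s / (n + δ).
k^0.54 = 0.41 / (0.029 + 0.061) = 0.41 / 0.090 = 4.5556
k* = 4.5556^(1/0.54) ≈ 16.5779
y* = (k*)^α = 16.5779^0.46 ≈ 3.6390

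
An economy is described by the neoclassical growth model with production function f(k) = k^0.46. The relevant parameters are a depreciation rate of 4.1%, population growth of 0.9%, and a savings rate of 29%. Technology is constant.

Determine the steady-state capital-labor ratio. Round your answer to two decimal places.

k* = 25.93

Steady state requires s·f(k) = (n + δ)·k, i.e. s·k^α = (n + δ)·k.
Dividing both sides by k: k^(1−α) = s / (n + δ).
k^0.54 = 0.29 / (0.009 + 0.041) = 0.29 / 0.050 = 5.8000
k* = 5.8000^(1/0.54) ≈ 25.9272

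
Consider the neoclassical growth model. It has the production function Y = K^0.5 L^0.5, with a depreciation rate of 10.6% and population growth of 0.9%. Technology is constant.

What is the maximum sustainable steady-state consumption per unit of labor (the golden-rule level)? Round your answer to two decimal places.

At the golden rule, f'(k) = n + δ, so α·k^(α−1) = n + δ and k_gold = (α/(n + δ))^(1/(1−α)).
k_gold = (0.5/0.115)^(1/0.5) = 4.3478^2 ≈ 18.9034
c_gold = f(k_gold) − (n + δ)·k_gold = 4.3478 − 0.115×18.9034 ≈ 2.1739

c_gold ≈ 2.17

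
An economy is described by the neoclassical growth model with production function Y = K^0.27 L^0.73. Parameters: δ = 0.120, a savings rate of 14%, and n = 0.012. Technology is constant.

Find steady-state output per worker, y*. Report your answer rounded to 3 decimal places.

y* ≈ 1.022

Steady state requires s·f(k) = (n + δ)·k, i.e. s·k^α = (n + δ)·k.
Dividing both sides by k: k^(1−α) = s / (n + δ).
k^0.73 = 0.14 / (0.012 + 0.120) = 0.14 / 0.132 = 1.0606
k* = 1.0606^(1/0.73) ≈ 1.0839
y* = (k*)^α = 1.0839^0.27 ≈ 1.0220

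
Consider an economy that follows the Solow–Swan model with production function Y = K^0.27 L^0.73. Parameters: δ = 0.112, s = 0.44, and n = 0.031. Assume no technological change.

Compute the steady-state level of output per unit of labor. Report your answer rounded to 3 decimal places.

Steady state requires s·f(k) = (n + δ)·k, i.e. s·k^α = (n + δ)·k.
Dividing both sides by k: k^(1−α) = s / (n + δ).
k^0.73 = 0.44 / (0.031 + 0.112) = 0.44 / 0.143 = 3.0769
k* = 3.0769^(1/0.73) ≈ 4.6628
y* = (k*)^α = 4.6628^0.27 ≈ 1.5154

y* ≈ 1.515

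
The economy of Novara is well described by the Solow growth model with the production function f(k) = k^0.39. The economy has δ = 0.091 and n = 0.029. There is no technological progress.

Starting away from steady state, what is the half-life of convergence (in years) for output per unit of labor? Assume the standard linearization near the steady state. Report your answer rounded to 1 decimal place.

half-life ≈ 9.5 years

Near the steady state the convergence rate is λ = (1 − α)(n + δ).
λ = (1 − 0.39) × 0.120 = 0.61 × 0.120 = 0.0732
Half-life = ln 2 / λ = 0.6931 / 0.0732 ≈ 9.47 years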